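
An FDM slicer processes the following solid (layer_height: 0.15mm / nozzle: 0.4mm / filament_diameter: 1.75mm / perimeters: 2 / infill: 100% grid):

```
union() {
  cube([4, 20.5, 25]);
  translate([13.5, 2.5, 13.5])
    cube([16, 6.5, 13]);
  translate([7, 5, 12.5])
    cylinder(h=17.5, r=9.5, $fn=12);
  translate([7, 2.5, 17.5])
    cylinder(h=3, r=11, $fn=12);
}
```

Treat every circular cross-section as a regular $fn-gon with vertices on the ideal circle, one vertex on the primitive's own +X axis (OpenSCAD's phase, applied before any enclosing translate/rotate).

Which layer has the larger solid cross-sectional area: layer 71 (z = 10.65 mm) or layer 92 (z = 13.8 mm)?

Layer 71 (z = 10.65): the cube is present — its section is the full 4×20.5 rectangle (area 82.00 mm²); the cube at (13.5, 2.5) is absent (z outside [13.5, 26.5]); the cylinder at (7, 5) does not reach this height (z outside [12.5, 30]); the cylinder at (7, 2.5) is not intersected at this z (z outside [17.5, 20.5]); Merging all regions: only the 4×20.5 cube is present, so the union is just that shape — area = 82.00 mm². So its area = 82.00 mm². Layer 92 (z = 13.8): the cube (footprint 4×20.5) is included at this height (area 82.00 mm²); the cube at (13.5, 2.5) is present — its section is the full 16×6.5 rectangle (area 104.00 mm²); the r=9.5 cylinder at (7, 5) gives a regular 12-gon of circumradius 9.5 (constant along its height) (area = (12/2)·9.500²·sin(360°/12) = 270.75 mm²); the cylinder at (7, 2.5) is absent (z outside [17.5, 20.5]); Merging all regions: the regions partially overlap — summed areas 456.75 mm² minus the doubly-counted overlap 67.31 mm² gives 389.44 mm² — area = 389.44 mm². So its area = 389.44 mm². Layer 92 is larger (389.44 vs 82.00 mm²).

layer 92 (z = 13.8 mm)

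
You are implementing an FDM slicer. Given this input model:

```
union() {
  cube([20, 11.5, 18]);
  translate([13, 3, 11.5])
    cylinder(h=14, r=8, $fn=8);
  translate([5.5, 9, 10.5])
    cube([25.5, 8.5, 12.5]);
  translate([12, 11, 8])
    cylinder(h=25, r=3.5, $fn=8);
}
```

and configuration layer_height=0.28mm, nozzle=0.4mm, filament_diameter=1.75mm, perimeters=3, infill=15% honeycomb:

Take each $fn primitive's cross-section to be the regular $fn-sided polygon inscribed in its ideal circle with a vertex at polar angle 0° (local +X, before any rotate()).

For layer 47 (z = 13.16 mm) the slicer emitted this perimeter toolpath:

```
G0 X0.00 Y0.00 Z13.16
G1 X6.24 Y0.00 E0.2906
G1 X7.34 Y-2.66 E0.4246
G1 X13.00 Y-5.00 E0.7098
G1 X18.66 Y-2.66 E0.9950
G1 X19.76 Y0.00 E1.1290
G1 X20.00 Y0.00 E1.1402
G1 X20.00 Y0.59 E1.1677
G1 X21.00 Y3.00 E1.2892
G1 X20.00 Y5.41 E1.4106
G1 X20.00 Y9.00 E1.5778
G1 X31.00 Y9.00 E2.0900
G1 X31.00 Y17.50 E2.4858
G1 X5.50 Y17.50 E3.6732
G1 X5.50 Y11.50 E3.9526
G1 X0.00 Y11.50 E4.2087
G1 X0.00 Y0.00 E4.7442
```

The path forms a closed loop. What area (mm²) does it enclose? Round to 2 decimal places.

Apply the shoelace formula to the sequence of (X, Y) vertices; enclosed area = 459.19 mm².

459.19 mm²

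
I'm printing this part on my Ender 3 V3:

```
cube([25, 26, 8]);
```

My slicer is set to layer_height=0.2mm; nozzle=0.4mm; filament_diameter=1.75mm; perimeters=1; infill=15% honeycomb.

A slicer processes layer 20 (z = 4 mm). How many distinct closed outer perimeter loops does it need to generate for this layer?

At z = 4 mm: the cube (footprint 25×26) is included at this height. The result has 1 disconnected region.

1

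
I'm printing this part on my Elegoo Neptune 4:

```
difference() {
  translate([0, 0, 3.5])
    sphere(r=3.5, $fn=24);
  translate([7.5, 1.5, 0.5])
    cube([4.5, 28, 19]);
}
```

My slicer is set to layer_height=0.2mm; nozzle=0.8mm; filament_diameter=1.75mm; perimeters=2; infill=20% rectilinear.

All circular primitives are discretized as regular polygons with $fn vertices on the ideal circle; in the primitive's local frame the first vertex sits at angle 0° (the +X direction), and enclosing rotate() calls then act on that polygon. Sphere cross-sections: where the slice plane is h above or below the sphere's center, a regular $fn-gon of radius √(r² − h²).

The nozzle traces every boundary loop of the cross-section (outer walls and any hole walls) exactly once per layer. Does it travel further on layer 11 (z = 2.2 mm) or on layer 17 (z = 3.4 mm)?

layer 17 (z = 3.4 mm)

Layer 11 (z = 2.2): the r=3.5 sphere contributes a regular 24-gon of circumradius √(3.5²−1.3²) = 3.250 (perimeter = 2·24·3.250·sin(180°/24) = 20.36 mm); the cube at (7.5, 1.5) (footprint 4.5×28) is included at this height (perimeter 65.00 mm); Subtracting the remaining from the first: starting from the r=3.5 sphere, the 4.5×28 cube at (7.5, 1.5) misses the remaining region (no effect) — boundary = 20.36 mm. So its perimeter = 20.36 mm. Layer 17 (z = 3.4): the r=3.5 sphere slices to a regular 24-gon of circumradius 3.499 (√(r²−h²) with h=0.1 from center) (perimeter = 2·24·3.499·sin(180°/24) = 21.92 mm); the cube at (7.5, 1.5) (footprint 4.5×28) is included at this height (perimeter 65.00 mm); After the difference (first − rest): starting from the r=3.5 sphere, the 4.5×28 cube at (7.5, 1.5) misses the remaining region (no effect) — boundary = 21.92 mm. So its perimeter = 21.92 mm. Layer 17 is larger (21.92 vs 20.36 mm).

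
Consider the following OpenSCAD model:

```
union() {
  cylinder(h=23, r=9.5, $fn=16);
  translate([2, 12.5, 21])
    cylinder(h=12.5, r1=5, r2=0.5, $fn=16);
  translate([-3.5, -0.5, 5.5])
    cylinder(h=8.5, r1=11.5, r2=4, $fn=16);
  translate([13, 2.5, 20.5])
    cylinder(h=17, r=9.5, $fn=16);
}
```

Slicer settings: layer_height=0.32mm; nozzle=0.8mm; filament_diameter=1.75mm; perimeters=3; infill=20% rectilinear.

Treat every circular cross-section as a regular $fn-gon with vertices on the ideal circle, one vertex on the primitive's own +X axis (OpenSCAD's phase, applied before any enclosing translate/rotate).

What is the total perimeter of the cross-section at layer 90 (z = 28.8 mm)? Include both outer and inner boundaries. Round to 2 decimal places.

At z = 28.8 mm: the cylinder does not reach this height (z outside [0, 23]); the cone at (2, 12.5) (r1=5→r2=0.5) has section circumradius 2.192 here — a regular 16-gon (perimeter = 2·16·2.192·sin(180°/16) = 13.68 mm); the cone at (-3.5, -0.5) does not reach this height (z outside [5.5, 14]); the r=9.5 cylinder at (13, 2.5) contributes a regular 16-gon of circumradius 9.5 (perimeter = 2·16·9.500·sin(180°/16) = 59.31 mm); Combining (union): the 2 present regions are separate (no shared area or edge), so areas and boundary lengths simply add and each stays a separate island — boundary = 72.99 mm. Overall, the cross-section has 2 separate islands. Total boundary length (outer) = 72.99 mm.

72.99 mm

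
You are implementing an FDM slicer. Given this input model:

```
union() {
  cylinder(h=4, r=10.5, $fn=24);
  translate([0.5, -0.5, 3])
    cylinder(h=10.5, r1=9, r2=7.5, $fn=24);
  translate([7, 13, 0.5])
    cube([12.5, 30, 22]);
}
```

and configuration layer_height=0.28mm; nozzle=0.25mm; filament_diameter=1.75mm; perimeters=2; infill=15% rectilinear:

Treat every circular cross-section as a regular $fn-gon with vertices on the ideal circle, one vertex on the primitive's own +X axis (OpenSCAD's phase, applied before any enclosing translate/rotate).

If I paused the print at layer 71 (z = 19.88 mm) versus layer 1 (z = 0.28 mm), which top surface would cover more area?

Layer 71 (z = 19.88): the cylinder is absent (z outside [0, 4]); the cone at (0.5, -0.5) is not intersected at this z (z outside [3, 13.5]); the cube at (7, 13) (footprint 12.5×30) is included at this height (area 375.00 mm²); Taking the union: only the 12.5×30 cube at (7, 13) is present, so the union is just that shape — area = 375.00 mm². So its area = 375.00 mm². Layer 1 (z = 0.28): the r=10.5 cylinder contributes a regular 24-gon of circumradius 10.5 (area = (24/2)·10.500²·sin(360°/24) = 342.42 mm²); the cone at (0.5, -0.5) is not intersected at this z (z outside [3, 13.5]); the cube at (7, 13) is not intersected at this z (z outside [0.5, 22.5]); Combining (union): only the r=10.5 cylinder is present, so the union is just that shape — area = 342.42 mm². So its area = 342.42 mm². Layer 71 is larger (375.00 vs 342.42 mm²).

layer 71 (z = 19.88 mm)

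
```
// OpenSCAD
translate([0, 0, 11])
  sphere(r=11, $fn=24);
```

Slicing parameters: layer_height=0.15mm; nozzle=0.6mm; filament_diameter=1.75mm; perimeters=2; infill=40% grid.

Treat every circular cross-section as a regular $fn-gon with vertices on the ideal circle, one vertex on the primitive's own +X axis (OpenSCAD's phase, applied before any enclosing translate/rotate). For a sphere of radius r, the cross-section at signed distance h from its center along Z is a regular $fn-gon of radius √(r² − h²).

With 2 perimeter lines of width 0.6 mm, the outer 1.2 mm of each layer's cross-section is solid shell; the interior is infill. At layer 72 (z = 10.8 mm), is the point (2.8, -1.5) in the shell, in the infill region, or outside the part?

At z = 10.8 mm: the r=11 sphere contributes a regular 24-gon of circumradius √(11²−0.2²) = 10.998. Overall, the cross-section is a single solid region. The nearest boundary edge runs (9.52, -5.50)→(10.62, -2.85); distance from the point to it = 7.74 mm. The point is inside the cross-section and 7.74 mm from the nearest boundary — more than the 1.2 mm shell width (2 × 0.6), so it's in the infill interior.

infill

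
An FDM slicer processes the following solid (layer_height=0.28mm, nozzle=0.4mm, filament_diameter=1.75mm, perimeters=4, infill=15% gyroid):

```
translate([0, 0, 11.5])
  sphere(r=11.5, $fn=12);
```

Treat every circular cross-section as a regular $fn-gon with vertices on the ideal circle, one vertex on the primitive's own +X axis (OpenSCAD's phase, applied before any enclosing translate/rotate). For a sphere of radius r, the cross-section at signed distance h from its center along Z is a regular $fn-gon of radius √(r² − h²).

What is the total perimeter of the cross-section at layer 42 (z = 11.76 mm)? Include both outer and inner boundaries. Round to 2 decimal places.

At z = 11.76 mm: the r=11.5 sphere contributes a regular 12-gon of circumradius √(11.5²−0.26²) = 11.497 (perimeter = 2·12·11.497·sin(180°/12) = 71.42 mm). Overall, the cross-section is a single solid region. Total boundary length (outer) = 71.42 mm.

71.42 mm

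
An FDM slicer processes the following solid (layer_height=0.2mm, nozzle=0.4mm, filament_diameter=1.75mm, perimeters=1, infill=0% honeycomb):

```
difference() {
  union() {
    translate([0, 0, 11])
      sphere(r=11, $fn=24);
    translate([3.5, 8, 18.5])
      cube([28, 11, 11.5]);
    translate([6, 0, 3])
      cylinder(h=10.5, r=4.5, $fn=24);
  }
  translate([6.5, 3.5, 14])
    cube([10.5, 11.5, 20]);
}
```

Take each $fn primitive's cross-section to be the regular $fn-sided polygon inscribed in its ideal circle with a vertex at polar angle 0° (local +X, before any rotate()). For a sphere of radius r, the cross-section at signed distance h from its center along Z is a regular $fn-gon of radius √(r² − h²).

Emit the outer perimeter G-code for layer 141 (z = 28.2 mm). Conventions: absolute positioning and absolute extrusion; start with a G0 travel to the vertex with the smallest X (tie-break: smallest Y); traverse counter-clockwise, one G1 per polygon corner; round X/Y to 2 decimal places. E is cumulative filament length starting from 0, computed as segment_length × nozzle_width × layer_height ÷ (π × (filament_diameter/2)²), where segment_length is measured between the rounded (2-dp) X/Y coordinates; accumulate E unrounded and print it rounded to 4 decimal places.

G0 X3.50 Y8.00 Z28.20
G1 X6.50 Y8.00 E0.0998
G1 X6.50 Y15.00 E0.3326
G1 X17.00 Y15.00 E0.6818
G1 X17.00 Y8.00 E0.9147
G1 X31.50 Y8.00 E1.3969
G1 X31.50 Y19.00 E1.7628
G1 X3.50 Y19.00 E2.6941
G1 X3.50 Y8.00 E3.0599

At z = 28.2 mm: the sphere does not reach this height (|z−center|=17.200 > r=11); the cube at (3.5, 8) is present — its section is the full 28×11 rectangle; the cylinder at (6, 0) is absent (z outside [3, 13.5]); Taking the union: only the 28×11 cube at (3.5, 8) is present, so the union is just that shape — 1 connected region; the cube at (6.5, 3.5) (footprint 10.5×11.5) is included at this height; After the difference (first − rest): starting from the result so far, the 10.5×11.5 cube at (6.5, 3.5) partially overlaps it — only the 73.50 mm² overlap (of its 120.75 mm²) is removed, clipping the outline — 1 connected region. The outline is a single polygon with 8 vertices. Extrusion per mm of travel: 0.4 × 0.2 / (π × 0.875²) = 0.033260. Accumulating E over each segment gives final E = 3.0599.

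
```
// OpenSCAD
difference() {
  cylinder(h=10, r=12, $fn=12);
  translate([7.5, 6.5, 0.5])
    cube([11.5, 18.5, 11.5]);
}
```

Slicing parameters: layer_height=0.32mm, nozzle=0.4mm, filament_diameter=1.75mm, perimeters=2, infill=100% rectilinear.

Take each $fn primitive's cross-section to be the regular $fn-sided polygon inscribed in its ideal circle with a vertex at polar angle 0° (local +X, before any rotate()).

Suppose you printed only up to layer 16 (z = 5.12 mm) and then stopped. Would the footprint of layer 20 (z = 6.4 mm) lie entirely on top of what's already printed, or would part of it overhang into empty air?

Compare the two slices. At z = 5.12: the r=12 cylinder contributes a regular 12-gon of circumradius 12 (area = (12/2)·12.000²·sin(360°/12) = 432.00 mm²); the cube at (7.5, 6.5) (footprint 11.5×18.5) is included at this height (area 212.75 mm²); After the difference (first − rest): starting from the r=12 cylinder (432.00 mm²), the 11.5×18.5 cube at (7.5, 6.5) partially overlaps it — only the 2.86 mm² overlap (of its 212.75 mm²) is removed, clipping the outline — area = 429.14 mm². At z = 6.4: the cylinder: section is a regular 12-gon, circumradius r=12 (area = (12/2)·12.000²·sin(360°/12) = 432.00 mm²); the cube at (7.5, 6.5) is present — its section is the full 11.5×18.5 rectangle (area 212.75 mm²); After the difference (first − rest): starting from the r=12 cylinder (432.00 mm²), the 11.5×18.5 cube at (7.5, 6.5) partially overlaps it — only the 2.86 mm² overlap (of its 212.75 mm²) is removed, clipping the outline — area = 429.14 mm². Checking containment: the cross-section at z = 6.4 is a subset of the cross-section at z = 5.12.

entirely on top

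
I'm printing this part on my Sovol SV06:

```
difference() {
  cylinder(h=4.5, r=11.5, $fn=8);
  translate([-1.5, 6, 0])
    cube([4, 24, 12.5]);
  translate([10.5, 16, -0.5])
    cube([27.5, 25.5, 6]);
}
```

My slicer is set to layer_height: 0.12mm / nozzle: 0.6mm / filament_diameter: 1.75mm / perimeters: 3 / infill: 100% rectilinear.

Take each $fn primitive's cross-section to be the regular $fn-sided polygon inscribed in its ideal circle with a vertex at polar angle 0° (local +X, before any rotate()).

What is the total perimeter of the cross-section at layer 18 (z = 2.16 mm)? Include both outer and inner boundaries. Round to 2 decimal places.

79.43 mm

At z = 2.16 mm: the r=11.5 cylinder gives a regular 8-gon of circumradius 11.5 (constant along its height) (perimeter = 2·8·11.500·sin(180°/8) = 70.41 mm); the 4×24 cube at (-1.5, 6) contributes its full rectangle (perimeter 56.00 mm); the 27.5×25.5 cube at (10.5, 16) contributes its full rectangle (perimeter 106.00 mm); Subtracting the remaining from the first: starting from the r=11.5 cylinder, the 4×24 cube at (-1.5, 6) partially overlaps it — only the 20.24 mm² overlap (of its 96.00 mm²) is removed, clipping the outline; the 27.5×25.5 cube at (10.5, 16) misses the remaining region (no effect) — boundary = 79.43 mm. Overall, the cross-section is a single solid region. Total boundary length (outer) = 79.43 mm.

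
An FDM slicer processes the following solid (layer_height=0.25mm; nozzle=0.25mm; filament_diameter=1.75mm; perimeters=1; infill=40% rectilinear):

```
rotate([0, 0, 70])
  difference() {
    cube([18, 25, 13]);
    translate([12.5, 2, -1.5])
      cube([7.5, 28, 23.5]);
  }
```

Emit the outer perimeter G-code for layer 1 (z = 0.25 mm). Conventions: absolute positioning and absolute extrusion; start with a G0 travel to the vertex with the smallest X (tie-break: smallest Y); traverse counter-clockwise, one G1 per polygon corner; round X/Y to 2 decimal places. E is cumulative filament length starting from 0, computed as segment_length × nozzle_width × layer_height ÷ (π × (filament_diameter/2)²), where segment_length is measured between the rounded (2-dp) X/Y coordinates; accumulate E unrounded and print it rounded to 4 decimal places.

At z = 0.25 mm: the cube (footprint 18×25) is included at this height; the cube at (12.5, 2) (footprint 7.5×28) is included at this height; Subtracting the remaining from the first: starting from the 18×25 cube, the 7.5×28 cube at (12.5, 2) partially overlaps it — only the 126.50 mm² overlap (of its 210.00 mm²) is removed, clipping the outline — 1 connected region; (whole slice rotated 70° about Z — lengths, areas and connectivity unchanged). The outline is a single polygon with 6 vertices. Extrusion per mm of travel: 0.25 × 0.25 / (π × 0.875²) = 0.025984. Accumulating E over each segment gives final E = 2.2349.

G0 X-23.49 Y8.55 Z0.25
G1 X0.00 Y0.00 E0.6496
G1 X6.16 Y16.91 E1.1172
G1 X4.28 Y17.60 E1.1692
G1 X2.40 Y12.43 E1.3122
G1 X-19.22 Y20.30 E1.9100
G1 X-23.49 Y8.55 E2.2349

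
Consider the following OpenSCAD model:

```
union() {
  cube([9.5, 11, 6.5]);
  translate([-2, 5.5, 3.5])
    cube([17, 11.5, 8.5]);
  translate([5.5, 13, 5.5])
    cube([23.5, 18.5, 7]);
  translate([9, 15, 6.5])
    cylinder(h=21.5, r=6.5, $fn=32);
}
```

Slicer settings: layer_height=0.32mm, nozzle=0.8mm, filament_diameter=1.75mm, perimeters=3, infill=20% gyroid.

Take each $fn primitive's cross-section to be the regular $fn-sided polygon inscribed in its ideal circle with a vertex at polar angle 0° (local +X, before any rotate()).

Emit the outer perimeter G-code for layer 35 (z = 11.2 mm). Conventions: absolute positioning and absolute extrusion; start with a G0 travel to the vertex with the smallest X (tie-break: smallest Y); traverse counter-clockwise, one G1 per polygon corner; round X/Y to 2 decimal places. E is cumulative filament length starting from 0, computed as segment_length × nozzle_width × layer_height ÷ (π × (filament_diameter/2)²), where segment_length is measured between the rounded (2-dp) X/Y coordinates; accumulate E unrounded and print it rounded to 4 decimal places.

At z = 11.2 mm: the cube does not reach this height (z outside [0, 6.5]); the 17×11.5 cube at (-2, 5.5) contributes its full rectangle; the cube at (5.5, 13) is present — its section is the full 23.5×18.5 rectangle; the cylinder at (9, 15): section is a regular 32-gon, circumradius r=6.5; Combining (union): the regions partially overlap (shared area 164.14 mm²), so overlapping operands fuse into one piece — 1 connected region. The outline is a single polygon with 15 vertices. Extrusion per mm of travel: 0.8 × 0.32 / (π × 0.875²) = 0.106432. Accumulating E over each segment gives final E = 11.9438.

G0 X-2.00 Y5.50 Z11.20
G1 X15.00 Y5.50 E1.8094
G1 X15.00 Y12.50 E2.5544
G1 X15.01 Y12.51 E2.5559
G1 X15.15 Y13.00 E2.6101
G1 X29.00 Y13.00 E4.0842
G1 X29.00 Y31.50 E6.0532
G1 X5.50 Y31.50 E8.5544
G1 X5.50 Y20.46 E9.7294
G1 X5.39 Y20.40 E9.7427
G1 X4.40 Y19.60 E9.8782
G1 X3.60 Y18.61 E10.0137
G1 X2.99 Y17.49 E10.1494
G1 X2.85 Y17.00 E10.2036
G1 X-2.00 Y17.00 E10.7198
G1 X-2.00 Y5.50 E11.9438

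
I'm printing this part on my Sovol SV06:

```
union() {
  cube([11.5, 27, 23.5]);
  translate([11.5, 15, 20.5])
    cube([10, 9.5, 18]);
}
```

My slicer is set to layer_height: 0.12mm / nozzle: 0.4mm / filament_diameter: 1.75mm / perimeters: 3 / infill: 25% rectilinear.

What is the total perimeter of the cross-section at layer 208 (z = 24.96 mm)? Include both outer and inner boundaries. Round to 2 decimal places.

39.00 mm

At z = 24.96 mm: the cube is not intersected at this z (z outside [0, 23.5]); the 10×9.5 cube at (11.5, 15) contributes its full rectangle (perimeter 39.00 mm); Merging all regions: only the 10×9.5 cube at (11.5, 15) is present, so the union is just that shape — boundary = 39.00 mm. Overall, the cross-section is a single solid region. Total boundary length (outer) = 39.00 mm.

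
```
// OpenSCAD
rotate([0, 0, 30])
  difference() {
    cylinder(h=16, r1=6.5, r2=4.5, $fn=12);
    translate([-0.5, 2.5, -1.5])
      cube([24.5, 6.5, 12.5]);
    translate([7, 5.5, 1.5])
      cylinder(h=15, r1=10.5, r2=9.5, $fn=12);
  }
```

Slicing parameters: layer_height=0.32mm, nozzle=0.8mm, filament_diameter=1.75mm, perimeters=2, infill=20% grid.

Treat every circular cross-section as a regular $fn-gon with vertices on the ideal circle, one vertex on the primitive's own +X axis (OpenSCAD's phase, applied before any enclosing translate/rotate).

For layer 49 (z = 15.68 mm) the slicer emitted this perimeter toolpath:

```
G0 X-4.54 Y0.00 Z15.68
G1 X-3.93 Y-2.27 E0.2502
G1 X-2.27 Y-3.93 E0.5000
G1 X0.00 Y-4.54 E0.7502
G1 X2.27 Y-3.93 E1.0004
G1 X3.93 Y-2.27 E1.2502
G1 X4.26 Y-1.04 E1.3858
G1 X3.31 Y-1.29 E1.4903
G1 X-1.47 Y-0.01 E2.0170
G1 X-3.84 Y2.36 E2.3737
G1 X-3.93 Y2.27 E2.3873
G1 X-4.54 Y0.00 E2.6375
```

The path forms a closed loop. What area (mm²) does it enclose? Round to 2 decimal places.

30.23 mm²

Apply the shoelace formula to the sequence of (X, Y) vertices; enclosed area = 30.23 mm².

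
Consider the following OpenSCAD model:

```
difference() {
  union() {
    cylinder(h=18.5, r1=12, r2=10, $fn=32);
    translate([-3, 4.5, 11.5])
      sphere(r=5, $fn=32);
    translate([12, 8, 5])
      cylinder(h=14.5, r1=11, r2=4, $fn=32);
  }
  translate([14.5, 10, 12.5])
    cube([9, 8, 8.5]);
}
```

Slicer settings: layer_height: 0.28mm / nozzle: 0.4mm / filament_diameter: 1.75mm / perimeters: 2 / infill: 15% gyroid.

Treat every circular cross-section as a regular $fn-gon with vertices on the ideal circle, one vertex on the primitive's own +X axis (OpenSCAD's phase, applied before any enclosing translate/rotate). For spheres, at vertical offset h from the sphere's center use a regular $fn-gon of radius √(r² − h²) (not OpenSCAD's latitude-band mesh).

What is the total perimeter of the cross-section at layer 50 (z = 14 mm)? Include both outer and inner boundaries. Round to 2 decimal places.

At z = 14 mm: the cone contributes a regular 32-gon of circumradius 10.486 (interpolated between r1=12 and r2=10 at t=0.757) (perimeter = 2·32·10.486·sin(180°/32) = 65.78 mm); the sphere at (-3, 4.5): section is a regular 32-gon, circumradius = √(r²−h²) = √(5²−2.5²) = 4.330 (perimeter = 2·32·4.330·sin(180°/32) = 27.16 mm); the cone at (12, 8) contributes a regular 32-gon of circumradius 6.655 (interpolated between r1=11 and r2=4 at t=0.621) (perimeter = 2·32·6.655·sin(180°/32) = 41.75 mm); Combining (union): the regions partially overlap (shared area 74.57 mm²), so the edge portions inside another operand are dropped and the merged outline is re-measured after clipping — boundary = 88.73 mm; the cube at (14.5, 10) is present — its section is the full 9×8 rectangle (perimeter 34.00 mm); Taking the first minus the rest: starting from the result so far, the 9×8 cube at (14.5, 10) partially overlaps it — only the 10.32 mm² overlap (of its 72.00 mm²) is removed, clipping the outline — boundary = 90.87 mm. Overall, the cross-section is a single solid region. Total boundary length (outer) = 90.87 mm.

90.87 mm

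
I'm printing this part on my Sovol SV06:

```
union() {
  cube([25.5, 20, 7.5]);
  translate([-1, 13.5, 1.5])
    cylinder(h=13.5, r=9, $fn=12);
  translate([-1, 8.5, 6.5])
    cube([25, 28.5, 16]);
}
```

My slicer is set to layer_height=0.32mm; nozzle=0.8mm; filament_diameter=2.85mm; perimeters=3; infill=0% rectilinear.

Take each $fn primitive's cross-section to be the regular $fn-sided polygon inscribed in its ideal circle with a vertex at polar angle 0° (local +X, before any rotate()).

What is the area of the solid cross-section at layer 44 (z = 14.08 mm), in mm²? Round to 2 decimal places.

At z = 14.08 mm: the cube is absent (z outside [0, 7.5]); the r=9 cylinder at (-1, 13.5) contributes a regular 12-gon of circumradius 9 (area = (12/2)·9.000²·sin(360°/12) = 243.00 mm²); the 25×28.5 cube at (-1, 8.5) contributes its full rectangle (area 712.50 mm²); Merging all regions: the regions partially overlap — summed areas 955.50 mm² minus the doubly-counted overlap 102.31 mm² gives 853.19 mm² — area = 853.19 mm². Overall, the cross-section is a single solid region. Net area = 853.19 mm².

853.19 mm²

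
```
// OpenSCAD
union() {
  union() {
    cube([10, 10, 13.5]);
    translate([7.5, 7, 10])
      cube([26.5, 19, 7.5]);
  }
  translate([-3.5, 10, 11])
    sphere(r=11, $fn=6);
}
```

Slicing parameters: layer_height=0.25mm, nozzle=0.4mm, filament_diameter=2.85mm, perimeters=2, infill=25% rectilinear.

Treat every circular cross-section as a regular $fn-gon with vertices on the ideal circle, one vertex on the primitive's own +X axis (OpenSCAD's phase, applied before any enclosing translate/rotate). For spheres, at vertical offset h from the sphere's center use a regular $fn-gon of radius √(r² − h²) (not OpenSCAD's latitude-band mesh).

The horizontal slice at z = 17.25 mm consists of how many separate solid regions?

2

At z = 17.25 mm: the cube is not intersected at this z (z outside [0, 13.5]); the cube at (7.5, 7) is present — its section is the full 26.5×19 rectangle; Combining (union): only the 26.5×19 cube at (7.5, 7) is present, so the union is just that shape — 1 connected region; the sphere at (-3.5, 10): section is a regular 6-gon, circumradius = √(r²−h²) = √(11²−6.25²) = 9.052; Taking the union: the 2 present regions are separate (no shared area or edge), so areas and boundary lengths simply add and each stays a separate island — 2 connected regions. The result has 2 disconnected regions.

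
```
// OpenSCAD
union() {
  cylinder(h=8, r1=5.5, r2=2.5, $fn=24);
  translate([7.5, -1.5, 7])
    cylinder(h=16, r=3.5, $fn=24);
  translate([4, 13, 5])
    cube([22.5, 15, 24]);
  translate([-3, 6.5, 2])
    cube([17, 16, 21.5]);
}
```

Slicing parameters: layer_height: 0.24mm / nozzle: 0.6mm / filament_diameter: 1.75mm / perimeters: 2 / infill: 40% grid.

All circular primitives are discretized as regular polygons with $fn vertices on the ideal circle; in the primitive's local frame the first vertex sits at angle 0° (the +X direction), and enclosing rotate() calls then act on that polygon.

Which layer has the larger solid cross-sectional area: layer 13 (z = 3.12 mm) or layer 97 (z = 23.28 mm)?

layer 97 (z = 23.28 mm)

Layer 13 (z = 3.12): the cone: at t=0.390 of its height the radius interpolates to r₁+(r₂−r₁)t = 4.330, giving a regular 24-gon of that circumradius (area = (24/2)·4.330²·sin(360°/24) = 58.23 mm²); the cylinder at (7.5, -1.5) is absent (z outside [7, 23]); the cube at (4, 13) does not reach this height (z outside [5, 29]); the 17×16 cube at (-3, 6.5) contributes its full rectangle (area 272.00 mm²); Merging all regions: the 2 present regions are separate (no shared area or edge), so areas and boundary lengths simply add and each stays a separate island — area = 330.23 mm². So its area = 330.23 mm². Layer 97 (z = 23.28): the cone does not reach this height (z outside [0, 8]); the cylinder at (7.5, -1.5) does not reach this height (z outside [7, 23]); the 22.5×15 cube at (4, 13) contributes its full rectangle (area 337.50 mm²); the cube at (-3, 6.5) is present — its section is the full 17×16 rectangle (area 272.00 mm²); Combining (union): the regions partially overlap — summed areas 609.50 mm² minus the doubly-counted overlap 95.00 mm² gives 514.50 mm² — area = 514.50 mm². So its area = 514.50 mm². Layer 97 is larger (514.50 vs 330.23 mm²).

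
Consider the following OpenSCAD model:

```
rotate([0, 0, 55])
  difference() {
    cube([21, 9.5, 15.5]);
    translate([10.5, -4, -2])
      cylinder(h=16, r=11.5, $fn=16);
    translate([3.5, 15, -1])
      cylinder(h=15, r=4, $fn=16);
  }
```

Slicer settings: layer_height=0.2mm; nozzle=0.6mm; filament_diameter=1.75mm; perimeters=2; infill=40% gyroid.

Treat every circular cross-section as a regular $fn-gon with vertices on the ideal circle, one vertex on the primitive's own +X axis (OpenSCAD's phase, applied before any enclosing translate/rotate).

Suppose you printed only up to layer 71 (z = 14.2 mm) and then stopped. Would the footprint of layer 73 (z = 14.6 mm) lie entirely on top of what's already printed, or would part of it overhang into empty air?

Compare the two slices. At z = 14.2: the cube (footprint 21×9.5) is included at this height (area 199.50 mm²); the cylinder at (10.5, -4) does not reach this height (z outside [-2, 14]); the cylinder at (3.5, 15) is not intersected at this z (z outside [-1, 14]); Taking the first minus the rest: none of the subtracted shapes is present at this height, so the 21×9.5 cube is unchanged — area = 199.50 mm²; (whole slice rotated 55° about Z — lengths, areas and connectivity unchanged). At z = 14.6: the cube is present — its section is the full 21×9.5 rectangle (area 199.50 mm²); the cylinder at (10.5, -4) does not reach this height (z outside [-2, 14]); the cylinder at (3.5, 15) does not reach this height (z outside [-1, 14]); Taking the first minus the rest: none of the subtracted shapes is present at this height, so the 21×9.5 cube is unchanged — area = 199.50 mm²; (whole slice rotated 55° about Z — lengths, areas and connectivity unchanged). Checking containment: the cross-section at z = 14.6 is a subset of the cross-section at z = 14.2.

entirely on top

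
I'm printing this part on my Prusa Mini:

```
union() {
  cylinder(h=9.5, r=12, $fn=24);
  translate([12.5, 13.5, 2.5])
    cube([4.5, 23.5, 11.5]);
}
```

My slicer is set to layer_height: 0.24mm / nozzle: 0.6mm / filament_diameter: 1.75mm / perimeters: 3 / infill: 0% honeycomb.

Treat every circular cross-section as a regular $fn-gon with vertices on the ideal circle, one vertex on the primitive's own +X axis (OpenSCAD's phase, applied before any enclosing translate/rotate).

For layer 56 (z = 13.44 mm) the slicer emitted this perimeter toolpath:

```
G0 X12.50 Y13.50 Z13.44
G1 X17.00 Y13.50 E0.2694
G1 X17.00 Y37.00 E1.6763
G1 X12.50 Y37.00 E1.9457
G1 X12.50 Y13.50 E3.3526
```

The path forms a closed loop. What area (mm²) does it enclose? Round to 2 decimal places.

Apply the shoelace formula to the sequence of (X, Y) vertices; enclosed area = 105.75 mm².

105.75 mm²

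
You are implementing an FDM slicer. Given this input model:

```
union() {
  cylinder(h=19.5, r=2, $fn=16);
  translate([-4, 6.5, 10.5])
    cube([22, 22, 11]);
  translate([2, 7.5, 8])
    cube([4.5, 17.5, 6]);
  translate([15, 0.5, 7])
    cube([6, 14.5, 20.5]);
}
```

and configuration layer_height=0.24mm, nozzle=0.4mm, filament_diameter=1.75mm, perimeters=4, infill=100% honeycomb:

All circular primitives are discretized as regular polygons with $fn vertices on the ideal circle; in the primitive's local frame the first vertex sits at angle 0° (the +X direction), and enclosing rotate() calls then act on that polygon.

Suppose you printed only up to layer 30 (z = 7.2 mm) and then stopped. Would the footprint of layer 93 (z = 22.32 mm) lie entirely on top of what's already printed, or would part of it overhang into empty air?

entirely on top

Compare the two slices. At z = 7.2: the r=2 cylinder contributes a regular 16-gon of circumradius 2 (area = (16/2)·2.000²·sin(360°/16) = 12.25 mm²); the cube at (-4, 6.5) is not intersected at this z (z outside [10.5, 21.5]); the cube at (2, 7.5) is not intersected at this z (z outside [8, 14]); the 6×14.5 cube at (15, 0.5) contributes its full rectangle (area 87.00 mm²); Merging all regions: the 2 present regions are separate (no shared area or edge), so areas and boundary lengths simply add and each stays a separate island — area = 99.25 mm². At z = 22.32: the cylinder is not intersected at this z (z outside [0, 19.5]); the cube at (-4, 6.5) is absent (z outside [10.5, 21.5]); the cube at (2, 7.5) does not reach this height (z outside [8, 14]); the cube at (15, 0.5) (footprint 6×14.5) is included at this height (area 87.00 mm²); Combining (union): only the 6×14.5 cube at (15, 0.5) is present, so the union is just that shape — area = 87.00 mm². Checking containment: the cross-section at z = 22.32 is a subset of the cross-section at z = 7.2.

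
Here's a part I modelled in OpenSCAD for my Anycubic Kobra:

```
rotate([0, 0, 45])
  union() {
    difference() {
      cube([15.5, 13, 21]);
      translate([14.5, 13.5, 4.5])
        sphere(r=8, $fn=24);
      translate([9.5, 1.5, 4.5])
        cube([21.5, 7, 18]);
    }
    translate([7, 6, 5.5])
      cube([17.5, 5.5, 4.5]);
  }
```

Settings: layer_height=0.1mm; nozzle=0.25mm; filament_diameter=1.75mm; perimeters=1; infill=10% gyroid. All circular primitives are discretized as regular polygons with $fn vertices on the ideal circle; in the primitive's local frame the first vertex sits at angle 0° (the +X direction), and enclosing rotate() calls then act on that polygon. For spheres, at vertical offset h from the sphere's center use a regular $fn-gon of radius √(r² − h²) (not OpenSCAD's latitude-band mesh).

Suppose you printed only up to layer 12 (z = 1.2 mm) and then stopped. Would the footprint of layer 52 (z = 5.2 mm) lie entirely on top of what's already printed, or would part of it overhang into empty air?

Compare the two slices. At z = 1.2: the cube is present — its section is the full 15.5×13 rectangle (area 201.50 mm²); the r=8 sphere at (14.5, 13.5) contributes a regular 24-gon of circumradius √(8²−3.3²) = 7.288 (area = (24/2)·7.288²·sin(360°/24) = 164.95 mm²); the cube at (9.5, 1.5) does not reach this height (z outside [4.5, 22.5]); Subtracting the remaining from the first: starting from the 15.5×13 cube (201.50 mm²), the r=8 sphere at (14.5, 13.5) partially overlaps it — only the 44.33 mm² overlap (of its 164.95 mm²) is removed, clipping the outline — area = 157.17 mm²; the cube at (7, 6) does not reach this height (z outside [5.5, 10]); Combining (union): only that combined region is present, so the union is just that shape — area = 157.17 mm²; (rotated 45° about Z; rotation is an isometry so areas/perimeters/island counts are preserved). At z = 5.2: the 15.5×13 cube contributes its full rectangle (area 201.50 mm²); the r=8 sphere at (14.5, 13.5) contributes a regular 24-gon of circumradius √(8²−0.7²) = 7.969 (area = (24/2)·7.969²·sin(360°/24) = 197.25 mm²); the cube at (9.5, 1.5) is present — its section is the full 21.5×7 rectangle (area 150.50 mm²); After the difference (first − rest): starting from the 15.5×13 cube (201.50 mm²), the r=8 sphere at (14.5, 13.5) partially overlaps it — only the 52.75 mm² overlap (of its 197.25 mm²) is removed, clipping the outline; the 21.5×7 cube at (9.5, 1.5) partially overlaps it — only the 27.30 mm² overlap (of its 150.50 mm²) is removed, clipping the outline — area = 121.46 mm²; the cube at (7, 6) is absent (z outside [5.5, 10]); Combining (union): only the result so far is present, so the union is just that shape — area = 121.46 mm²; (whole slice rotated 45° about Z — lengths, areas and connectivity unchanged). Checking containment: the cross-section at z = 5.2 is a subset of the cross-section at z = 1.2.

entirely on top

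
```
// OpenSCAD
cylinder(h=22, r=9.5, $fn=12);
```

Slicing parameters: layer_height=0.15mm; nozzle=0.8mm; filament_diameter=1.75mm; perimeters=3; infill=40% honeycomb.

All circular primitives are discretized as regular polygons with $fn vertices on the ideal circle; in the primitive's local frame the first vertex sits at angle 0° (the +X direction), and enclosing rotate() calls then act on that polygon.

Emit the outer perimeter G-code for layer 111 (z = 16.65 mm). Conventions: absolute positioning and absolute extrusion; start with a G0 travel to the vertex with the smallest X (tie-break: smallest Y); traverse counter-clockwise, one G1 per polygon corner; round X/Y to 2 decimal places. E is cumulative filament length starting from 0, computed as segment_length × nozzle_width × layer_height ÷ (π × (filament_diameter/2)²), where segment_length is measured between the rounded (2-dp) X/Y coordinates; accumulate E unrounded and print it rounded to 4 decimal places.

At z = 16.65 mm: the cylinder: section is a regular 12-gon, circumradius r=9.5. The outline is a single polygon with 12 vertices. Extrusion per mm of travel: 0.8 × 0.15 / (π × 0.875²) = 0.049890. Accumulating E over each segment gives final E = 2.9446.

G0 X-9.50 Y0.00 Z16.65
G1 X-8.23 Y-4.75 E0.2453
G1 X-4.75 Y-8.23 E0.4908
G1 X0.00 Y-9.50 E0.7361
G1 X4.75 Y-8.23 E0.9814
G1 X8.23 Y-4.75 E1.2270
G1 X9.50 Y0.00 E1.4723
G1 X8.23 Y4.75 E1.7176
G1 X4.75 Y8.23 E1.9631
G1 X0.00 Y9.50 E2.2084
G1 X-4.75 Y8.23 E2.4537
G1 X-8.23 Y4.75 E2.6992
G1 X-9.50 Y0.00 E2.9446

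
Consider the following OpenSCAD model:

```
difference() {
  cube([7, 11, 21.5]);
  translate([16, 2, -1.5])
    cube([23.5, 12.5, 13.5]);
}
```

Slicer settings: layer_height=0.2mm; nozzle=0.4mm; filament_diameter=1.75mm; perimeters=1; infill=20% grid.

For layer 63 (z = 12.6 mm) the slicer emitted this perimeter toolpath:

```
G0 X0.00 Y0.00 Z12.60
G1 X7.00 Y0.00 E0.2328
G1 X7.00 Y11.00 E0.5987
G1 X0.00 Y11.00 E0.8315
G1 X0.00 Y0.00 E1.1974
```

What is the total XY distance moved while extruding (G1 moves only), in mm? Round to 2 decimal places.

Sum the Euclidean lengths of each G1 segment: total = 36.00 mm.

36.00 mm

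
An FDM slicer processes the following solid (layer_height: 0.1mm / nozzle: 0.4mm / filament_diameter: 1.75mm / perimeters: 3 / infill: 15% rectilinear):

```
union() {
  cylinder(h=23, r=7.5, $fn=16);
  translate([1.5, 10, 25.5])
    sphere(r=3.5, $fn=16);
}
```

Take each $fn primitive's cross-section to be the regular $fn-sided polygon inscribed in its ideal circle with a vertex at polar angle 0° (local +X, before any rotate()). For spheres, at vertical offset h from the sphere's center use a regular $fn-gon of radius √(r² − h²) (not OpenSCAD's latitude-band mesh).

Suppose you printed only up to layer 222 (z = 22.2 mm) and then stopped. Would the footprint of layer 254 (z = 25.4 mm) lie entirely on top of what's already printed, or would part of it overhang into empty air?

Compare the two slices. At z = 22.2: the r=7.5 cylinder gives a regular 16-gon of circumradius 7.5 (constant along its height) (area = (16/2)·7.500²·sin(360°/16) = 172.21 mm²); the r=3.5 sphere at (1.5, 10) contributes a regular 16-gon of circumradius √(3.5²−3.3²) = 1.166 (area = (16/2)·1.166²·sin(360°/16) = 4.16 mm²); Taking the union: the 2 present regions are separate (no shared area or edge), so areas and boundary lengths simply add and each stays a separate island — area = 176.37 mm². At z = 25.4: the cylinder is absent (z outside [0, 23]); the sphere at (1.5, 10): section is a regular 16-gon, circumradius = √(r²−h²) = √(3.5²−0.1²) = 3.499 (area = (16/2)·3.499²·sin(360°/16) = 37.47 mm²); Combining (union): only the r=3.5 sphere at (1.5, 10) is present, so the union is just that shape — area = 37.47 mm². Checking containment: at z = 25.4 the cross-section extends beyond the z = 22.2 cross-section by about 31.45 mm².

part overhangs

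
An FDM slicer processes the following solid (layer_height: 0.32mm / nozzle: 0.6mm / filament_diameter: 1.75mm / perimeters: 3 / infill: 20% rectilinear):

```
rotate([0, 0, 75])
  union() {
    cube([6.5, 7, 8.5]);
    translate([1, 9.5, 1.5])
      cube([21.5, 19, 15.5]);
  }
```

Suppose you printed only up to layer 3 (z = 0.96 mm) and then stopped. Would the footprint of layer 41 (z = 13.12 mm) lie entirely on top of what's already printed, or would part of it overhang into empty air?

part overhangs

Compare the two slices. At z = 0.96: the cube is present — its section is the full 6.5×7 rectangle (area 45.50 mm²); the cube at (1, 9.5) does not reach this height (z outside [1.5, 17]); Taking the union: only the 6.5×7 cube is present, so the union is just that shape — area = 45.50 mm²; (whole slice rotated 75° about Z — lengths, areas and connectivity unchanged). At z = 13.12: the cube is absent (z outside [0, 8.5]); the 21.5×19 cube at (1, 9.5) contributes its full rectangle (area 408.50 mm²); Merging all regions: only the 21.5×19 cube at (1, 9.5) is present, so the union is just that shape — area = 408.50 mm²; (whole slice rotated 75° about Z — lengths, areas and connectivity unchanged). Checking containment: at z = 13.12 the cross-section extends beyond the z = 0.96 cross-section by about 408.50 mm².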